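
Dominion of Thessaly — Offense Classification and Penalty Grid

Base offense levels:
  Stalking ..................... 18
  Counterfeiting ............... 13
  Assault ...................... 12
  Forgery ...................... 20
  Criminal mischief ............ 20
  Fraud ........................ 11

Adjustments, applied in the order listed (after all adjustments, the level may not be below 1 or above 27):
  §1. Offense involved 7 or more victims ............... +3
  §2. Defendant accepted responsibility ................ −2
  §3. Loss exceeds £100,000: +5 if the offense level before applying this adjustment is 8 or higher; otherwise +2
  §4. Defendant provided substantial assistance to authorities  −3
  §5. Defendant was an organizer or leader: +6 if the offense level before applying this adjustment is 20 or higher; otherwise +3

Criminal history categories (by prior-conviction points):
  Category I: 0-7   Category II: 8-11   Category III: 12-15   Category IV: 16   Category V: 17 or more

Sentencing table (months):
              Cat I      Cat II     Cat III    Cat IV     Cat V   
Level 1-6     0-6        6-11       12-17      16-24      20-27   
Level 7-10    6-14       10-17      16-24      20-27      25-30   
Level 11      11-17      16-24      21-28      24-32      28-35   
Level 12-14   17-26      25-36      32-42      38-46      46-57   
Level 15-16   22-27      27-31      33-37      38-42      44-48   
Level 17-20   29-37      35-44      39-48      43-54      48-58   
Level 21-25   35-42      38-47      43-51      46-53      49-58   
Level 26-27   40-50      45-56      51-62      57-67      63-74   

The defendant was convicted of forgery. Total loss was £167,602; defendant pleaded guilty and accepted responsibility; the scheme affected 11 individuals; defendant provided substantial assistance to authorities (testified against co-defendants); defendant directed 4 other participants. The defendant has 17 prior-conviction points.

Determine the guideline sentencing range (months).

Base offense level for forgery: 20.
§1 applies: 20 + 3 = 23.
§2 applies: 23 − 2 = 21.
§3 applies (level before this adjustment is 21 ≥ 8, so +5): 21 + 5 = 26.
§4 applies: 26 − 3 = 23.
§5 applies (level before this adjustment is 23 ≥ 20, so +6): 23 + 6 = 29.
Level 29 exceeds the maximum of 27; capped at 27.
Final offense level: 27.
Criminal history: 17 prior points → Category V (17+).
Level 27 falls in the 26-27 band.
Grid: Level 26-27 × Category V = 63-74 months.

63-74 months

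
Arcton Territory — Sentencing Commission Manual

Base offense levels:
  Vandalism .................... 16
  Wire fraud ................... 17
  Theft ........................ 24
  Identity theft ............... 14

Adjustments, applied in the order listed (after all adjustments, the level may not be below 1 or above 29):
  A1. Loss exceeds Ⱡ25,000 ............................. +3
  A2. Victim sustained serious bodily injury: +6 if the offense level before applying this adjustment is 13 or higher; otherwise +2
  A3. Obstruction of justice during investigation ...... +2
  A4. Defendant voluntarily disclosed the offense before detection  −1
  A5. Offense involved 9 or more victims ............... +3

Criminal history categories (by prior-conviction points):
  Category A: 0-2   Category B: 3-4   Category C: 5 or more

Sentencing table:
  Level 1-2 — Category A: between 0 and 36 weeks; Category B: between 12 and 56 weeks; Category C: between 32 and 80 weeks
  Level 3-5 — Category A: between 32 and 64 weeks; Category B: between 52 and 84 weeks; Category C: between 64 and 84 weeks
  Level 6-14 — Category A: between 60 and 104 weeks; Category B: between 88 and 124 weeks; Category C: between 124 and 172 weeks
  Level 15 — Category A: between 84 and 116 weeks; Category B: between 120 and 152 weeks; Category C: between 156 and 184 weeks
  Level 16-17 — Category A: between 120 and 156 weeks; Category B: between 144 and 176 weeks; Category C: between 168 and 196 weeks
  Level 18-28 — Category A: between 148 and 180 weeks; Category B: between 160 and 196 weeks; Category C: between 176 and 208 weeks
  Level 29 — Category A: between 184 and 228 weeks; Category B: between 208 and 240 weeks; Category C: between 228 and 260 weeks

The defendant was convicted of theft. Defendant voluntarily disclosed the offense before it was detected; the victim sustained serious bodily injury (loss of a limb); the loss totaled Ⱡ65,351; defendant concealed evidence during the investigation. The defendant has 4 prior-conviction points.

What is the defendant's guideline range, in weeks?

208-240 weeks

Base offense level for theft: 24.
A1 applies: 24 + 3 = 27.
A2 applies (level before this adjustment is 27 ≥ 13, so +6): 27 + 6 = 33.
A3 applies: 33 + 2 = 35.
A4 applies: 35 − 1 = 34.
Level 34 exceeds the maximum of 29; capped at 29.
Final offense level: 29.
Criminal history: 4 prior points → Category B (3-4).
Level 29 falls in the 29 band.
Grid: Level 29 × Category B = 208-240 weeks.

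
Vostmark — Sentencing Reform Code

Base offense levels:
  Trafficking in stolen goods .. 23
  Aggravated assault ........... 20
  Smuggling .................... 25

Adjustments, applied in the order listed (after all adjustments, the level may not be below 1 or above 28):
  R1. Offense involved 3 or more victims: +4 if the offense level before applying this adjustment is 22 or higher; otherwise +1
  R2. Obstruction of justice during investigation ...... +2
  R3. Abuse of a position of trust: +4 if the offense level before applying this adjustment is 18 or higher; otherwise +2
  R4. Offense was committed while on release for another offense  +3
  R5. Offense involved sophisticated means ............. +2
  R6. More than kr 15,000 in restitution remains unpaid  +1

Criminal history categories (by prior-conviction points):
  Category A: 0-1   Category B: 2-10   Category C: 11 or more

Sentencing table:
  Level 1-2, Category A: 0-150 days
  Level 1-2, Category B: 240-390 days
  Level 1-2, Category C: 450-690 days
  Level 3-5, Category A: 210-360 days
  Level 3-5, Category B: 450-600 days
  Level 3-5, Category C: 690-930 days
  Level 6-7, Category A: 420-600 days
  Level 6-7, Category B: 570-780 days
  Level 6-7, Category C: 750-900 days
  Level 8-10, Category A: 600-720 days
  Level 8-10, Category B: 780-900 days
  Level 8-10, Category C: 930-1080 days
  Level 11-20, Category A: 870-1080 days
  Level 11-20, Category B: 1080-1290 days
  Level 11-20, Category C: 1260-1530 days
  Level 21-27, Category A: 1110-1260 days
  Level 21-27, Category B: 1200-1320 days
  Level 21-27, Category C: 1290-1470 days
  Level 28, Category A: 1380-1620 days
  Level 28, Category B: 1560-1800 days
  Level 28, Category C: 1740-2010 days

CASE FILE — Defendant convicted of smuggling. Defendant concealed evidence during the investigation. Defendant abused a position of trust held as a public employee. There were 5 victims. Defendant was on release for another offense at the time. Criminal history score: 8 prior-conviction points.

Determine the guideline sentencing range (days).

Base offense level for smuggling: 25.
R1 applies (level before this adjustment is 25 ≥ 22, so +4): 25 + 4 = 29.
R2 applies: 29 + 2 = 31.
R3 applies (level before this adjustment is 31 ≥ 18, so +4): 31 + 4 = 35.
R4 applies: 35 + 3 = 38.
R5 does not apply.
Level 38 exceeds the maximum of 28; capped at 28.
Final offense level: 28.
Criminal history: 8 prior points → Category B (2-10).
Level 28 falls in the 28 band.
Grid: Level 28 × Category B = 1560-1800 days.

1560-1800 days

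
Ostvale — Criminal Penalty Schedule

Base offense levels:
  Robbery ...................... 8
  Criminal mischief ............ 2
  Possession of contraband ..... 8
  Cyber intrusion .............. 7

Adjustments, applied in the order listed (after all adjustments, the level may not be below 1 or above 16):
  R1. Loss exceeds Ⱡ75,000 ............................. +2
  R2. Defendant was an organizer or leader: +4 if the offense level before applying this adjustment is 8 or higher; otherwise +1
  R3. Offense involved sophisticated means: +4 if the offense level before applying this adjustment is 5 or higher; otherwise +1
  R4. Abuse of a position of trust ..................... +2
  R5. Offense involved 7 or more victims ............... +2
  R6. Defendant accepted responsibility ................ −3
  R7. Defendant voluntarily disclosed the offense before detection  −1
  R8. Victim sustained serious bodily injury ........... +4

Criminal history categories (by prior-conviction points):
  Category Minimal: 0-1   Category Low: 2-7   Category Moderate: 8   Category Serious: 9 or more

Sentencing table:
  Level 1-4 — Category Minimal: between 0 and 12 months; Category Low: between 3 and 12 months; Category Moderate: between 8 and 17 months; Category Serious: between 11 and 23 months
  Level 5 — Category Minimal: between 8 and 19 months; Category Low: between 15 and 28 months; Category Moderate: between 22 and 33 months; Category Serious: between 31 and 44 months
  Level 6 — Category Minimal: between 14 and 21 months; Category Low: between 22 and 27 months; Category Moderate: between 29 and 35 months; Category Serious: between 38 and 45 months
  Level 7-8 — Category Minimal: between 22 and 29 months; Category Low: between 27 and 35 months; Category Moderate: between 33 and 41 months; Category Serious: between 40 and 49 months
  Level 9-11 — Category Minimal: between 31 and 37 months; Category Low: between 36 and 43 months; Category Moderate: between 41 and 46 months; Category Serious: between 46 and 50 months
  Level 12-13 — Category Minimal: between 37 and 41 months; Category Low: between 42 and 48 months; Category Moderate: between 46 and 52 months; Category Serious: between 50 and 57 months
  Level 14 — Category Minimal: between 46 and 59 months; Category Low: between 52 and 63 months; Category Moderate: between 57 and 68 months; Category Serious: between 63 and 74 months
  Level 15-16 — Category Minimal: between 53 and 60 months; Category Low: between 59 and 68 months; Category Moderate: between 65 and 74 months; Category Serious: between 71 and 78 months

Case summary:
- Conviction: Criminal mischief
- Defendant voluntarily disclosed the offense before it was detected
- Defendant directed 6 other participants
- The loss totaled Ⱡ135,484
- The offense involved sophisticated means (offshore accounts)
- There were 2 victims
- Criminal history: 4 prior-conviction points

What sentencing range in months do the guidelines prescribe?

27-35 months

Base offense level for criminal mischief: 2.
R1 applies: 2 + 2 = 4.
R2 applies (level before this adjustment is 4 < 8, so +1): 4 + 1 = 5.
R3 applies (level before this adjustment is 5 ≥ 5, so +4): 5 + 4 = 9.
R7 applies: 9 − 1 = 8.
Final offense level: 8.
Criminal history: 4 prior points → Category Low (2-7).
Level 8 falls in the 7-8 band.
Grid: Level 7-8 × Category Low = 27-35 months.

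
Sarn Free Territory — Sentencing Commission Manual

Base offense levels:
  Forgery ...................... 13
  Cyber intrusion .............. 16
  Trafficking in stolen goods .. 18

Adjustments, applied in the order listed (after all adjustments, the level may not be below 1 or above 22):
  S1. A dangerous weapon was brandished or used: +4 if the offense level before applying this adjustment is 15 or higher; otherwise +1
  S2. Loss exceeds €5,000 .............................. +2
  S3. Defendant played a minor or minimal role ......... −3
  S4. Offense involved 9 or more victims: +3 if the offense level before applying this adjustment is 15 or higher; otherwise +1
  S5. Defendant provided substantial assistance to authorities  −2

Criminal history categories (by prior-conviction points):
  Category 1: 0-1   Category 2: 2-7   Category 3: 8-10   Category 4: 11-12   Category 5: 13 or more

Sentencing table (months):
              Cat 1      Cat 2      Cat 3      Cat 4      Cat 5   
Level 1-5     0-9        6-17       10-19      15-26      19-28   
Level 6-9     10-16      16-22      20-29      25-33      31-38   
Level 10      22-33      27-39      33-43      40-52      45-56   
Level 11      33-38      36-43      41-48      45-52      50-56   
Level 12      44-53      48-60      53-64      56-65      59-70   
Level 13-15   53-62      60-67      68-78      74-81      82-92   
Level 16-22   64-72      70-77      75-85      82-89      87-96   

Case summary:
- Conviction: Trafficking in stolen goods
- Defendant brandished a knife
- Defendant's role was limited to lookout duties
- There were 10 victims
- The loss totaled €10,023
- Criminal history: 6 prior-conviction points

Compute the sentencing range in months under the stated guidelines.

70-77 months

Base offense level for trafficking in stolen goods: 18.
S1 applies (level before this adjustment is 18 ≥ 15, so +4): 18 + 4 = 22.
S2 applies: 22 + 2 = 24.
S3 applies: 24 − 3 = 21.
S4 applies (level before this adjustment is 21 ≥ 15, so +3): 21 + 3 = 24.
Level 24 exceeds the maximum of 22; capped at 22.
Final offense level: 22.
Criminal history: 6 prior points → Category 2 (2-7).
Level 22 falls in the 16-22 band.
Grid: Level 16-22 × Category 2 = 70-77 months.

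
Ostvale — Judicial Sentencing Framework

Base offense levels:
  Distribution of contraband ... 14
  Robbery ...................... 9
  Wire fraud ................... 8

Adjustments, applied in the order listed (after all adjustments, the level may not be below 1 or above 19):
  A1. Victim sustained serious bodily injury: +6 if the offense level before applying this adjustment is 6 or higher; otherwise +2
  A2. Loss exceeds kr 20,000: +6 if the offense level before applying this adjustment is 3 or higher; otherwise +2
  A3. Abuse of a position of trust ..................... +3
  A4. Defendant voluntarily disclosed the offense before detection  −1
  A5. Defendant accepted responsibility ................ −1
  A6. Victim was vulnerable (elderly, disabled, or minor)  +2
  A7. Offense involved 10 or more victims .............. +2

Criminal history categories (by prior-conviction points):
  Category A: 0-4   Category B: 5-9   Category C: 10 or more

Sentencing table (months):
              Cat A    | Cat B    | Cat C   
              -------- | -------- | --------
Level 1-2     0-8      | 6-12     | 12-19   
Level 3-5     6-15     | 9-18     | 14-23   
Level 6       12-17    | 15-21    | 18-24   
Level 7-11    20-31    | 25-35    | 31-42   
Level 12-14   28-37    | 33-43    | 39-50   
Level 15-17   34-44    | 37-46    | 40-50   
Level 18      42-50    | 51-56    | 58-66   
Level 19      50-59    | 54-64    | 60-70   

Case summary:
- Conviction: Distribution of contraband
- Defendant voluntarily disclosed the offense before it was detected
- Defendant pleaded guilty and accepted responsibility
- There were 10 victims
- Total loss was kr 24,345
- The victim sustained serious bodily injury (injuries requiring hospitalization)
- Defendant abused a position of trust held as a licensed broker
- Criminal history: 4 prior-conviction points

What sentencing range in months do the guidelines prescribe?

50-59 months

Base offense level for distribution of contraband: 14.
A1 applies (level before this adjustment is 14 ≥ 6, so +6): 14 + 6 = 20.
A2 applies (level before this adjustment is 20 ≥ 3, so +6): 20 + 6 = 26.
A3 applies: 26 + 3 = 29.
A4 applies: 29 − 1 = 28.
A5 applies: 28 − 1 = 27.
A7 applies: 27 + 2 = 29.
Level 29 exceeds the maximum of 19; capped at 19.
Final offense level: 19.
Criminal history: 4 prior points → Category A (0-4).
Level 19 falls in the 19 band.
Grid: Level 19 × Category A = 50-59 months.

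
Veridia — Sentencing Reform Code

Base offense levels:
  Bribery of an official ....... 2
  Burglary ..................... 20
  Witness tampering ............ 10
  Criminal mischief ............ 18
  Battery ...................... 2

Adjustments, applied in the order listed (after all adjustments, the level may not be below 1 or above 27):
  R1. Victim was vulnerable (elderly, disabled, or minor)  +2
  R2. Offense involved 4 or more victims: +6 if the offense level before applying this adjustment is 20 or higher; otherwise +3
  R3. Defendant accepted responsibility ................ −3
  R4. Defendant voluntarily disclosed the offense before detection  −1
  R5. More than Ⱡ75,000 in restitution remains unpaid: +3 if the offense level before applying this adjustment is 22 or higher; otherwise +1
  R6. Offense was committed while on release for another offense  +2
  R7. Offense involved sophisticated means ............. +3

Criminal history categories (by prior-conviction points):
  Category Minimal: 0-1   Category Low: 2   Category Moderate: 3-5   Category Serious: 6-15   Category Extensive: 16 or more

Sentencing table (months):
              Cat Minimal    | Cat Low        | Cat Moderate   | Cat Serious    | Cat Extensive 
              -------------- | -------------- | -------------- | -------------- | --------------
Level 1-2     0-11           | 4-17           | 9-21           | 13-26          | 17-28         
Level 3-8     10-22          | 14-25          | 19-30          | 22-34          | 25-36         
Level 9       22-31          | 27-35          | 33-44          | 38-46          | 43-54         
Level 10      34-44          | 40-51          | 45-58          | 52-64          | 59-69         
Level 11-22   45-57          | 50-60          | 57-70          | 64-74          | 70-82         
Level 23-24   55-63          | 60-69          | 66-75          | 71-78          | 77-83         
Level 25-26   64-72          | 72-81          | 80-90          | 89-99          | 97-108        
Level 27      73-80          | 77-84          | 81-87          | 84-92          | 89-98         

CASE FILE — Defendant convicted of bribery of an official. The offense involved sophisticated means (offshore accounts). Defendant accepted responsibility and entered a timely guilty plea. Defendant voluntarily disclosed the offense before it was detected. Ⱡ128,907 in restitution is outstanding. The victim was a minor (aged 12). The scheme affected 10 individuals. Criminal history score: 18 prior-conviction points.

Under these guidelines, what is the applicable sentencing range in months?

Base offense level for bribery of an official: 2.
R1 applies: 2 + 2 = 4.
R2 applies (level before this adjustment is 4 < 20, so +3): 4 + 3 = 7.
R3 applies: 7 − 3 = 4.
R4 applies: 4 − 1 = 3.
R5 applies (level before this adjustment is 3 < 22, so +1): 3 + 1 = 4.
R6 does not apply.
R7 applies: 4 + 3 = 7.
Final offense level: 7.
Criminal history: 18 prior points → Category Extensive (16+).
Level 7 falls in the 3-8 band.
Grid: Level 3-8 × Category Extensive = 25-36 months.

25-36 months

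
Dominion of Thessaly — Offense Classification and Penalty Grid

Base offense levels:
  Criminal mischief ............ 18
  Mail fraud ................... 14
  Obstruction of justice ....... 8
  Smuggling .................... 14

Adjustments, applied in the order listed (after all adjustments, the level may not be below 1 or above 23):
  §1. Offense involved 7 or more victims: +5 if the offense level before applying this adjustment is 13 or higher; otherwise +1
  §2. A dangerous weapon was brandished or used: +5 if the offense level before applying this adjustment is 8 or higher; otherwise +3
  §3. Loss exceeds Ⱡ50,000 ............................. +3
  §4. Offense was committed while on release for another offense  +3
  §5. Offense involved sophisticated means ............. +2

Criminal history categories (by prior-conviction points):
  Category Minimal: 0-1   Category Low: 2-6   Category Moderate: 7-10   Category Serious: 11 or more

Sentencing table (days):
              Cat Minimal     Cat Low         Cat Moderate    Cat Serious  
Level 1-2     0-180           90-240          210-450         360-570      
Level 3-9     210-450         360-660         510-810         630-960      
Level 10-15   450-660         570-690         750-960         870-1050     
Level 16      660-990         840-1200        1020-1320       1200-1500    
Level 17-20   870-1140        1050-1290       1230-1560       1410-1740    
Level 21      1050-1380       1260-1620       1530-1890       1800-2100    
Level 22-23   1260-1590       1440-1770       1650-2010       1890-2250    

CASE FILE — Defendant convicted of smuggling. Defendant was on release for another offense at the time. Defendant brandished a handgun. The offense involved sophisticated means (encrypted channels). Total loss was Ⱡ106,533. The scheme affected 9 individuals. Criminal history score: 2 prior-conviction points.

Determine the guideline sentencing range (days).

1440-1770 days

Base offense level for smuggling: 14.
§1 applies (level before this adjustment is 14 ≥ 13, so +5): 14 + 5 = 19.
§2 applies (level before this adjustment is 19 ≥ 8, so +5): 19 + 5 = 24.
§3 applies: 24 + 3 = 27.
§4 applies: 27 + 3 = 30.
§5 applies: 30 + 2 = 32.
Level 32 exceeds the maximum of 23; capped at 23.
Final offense level: 23.
Criminal history: 2 prior points → Category Low (2-6).
Level 23 falls in the 22-23 band.
Grid: Level 22-23 × Category Low = 1440-1770 days.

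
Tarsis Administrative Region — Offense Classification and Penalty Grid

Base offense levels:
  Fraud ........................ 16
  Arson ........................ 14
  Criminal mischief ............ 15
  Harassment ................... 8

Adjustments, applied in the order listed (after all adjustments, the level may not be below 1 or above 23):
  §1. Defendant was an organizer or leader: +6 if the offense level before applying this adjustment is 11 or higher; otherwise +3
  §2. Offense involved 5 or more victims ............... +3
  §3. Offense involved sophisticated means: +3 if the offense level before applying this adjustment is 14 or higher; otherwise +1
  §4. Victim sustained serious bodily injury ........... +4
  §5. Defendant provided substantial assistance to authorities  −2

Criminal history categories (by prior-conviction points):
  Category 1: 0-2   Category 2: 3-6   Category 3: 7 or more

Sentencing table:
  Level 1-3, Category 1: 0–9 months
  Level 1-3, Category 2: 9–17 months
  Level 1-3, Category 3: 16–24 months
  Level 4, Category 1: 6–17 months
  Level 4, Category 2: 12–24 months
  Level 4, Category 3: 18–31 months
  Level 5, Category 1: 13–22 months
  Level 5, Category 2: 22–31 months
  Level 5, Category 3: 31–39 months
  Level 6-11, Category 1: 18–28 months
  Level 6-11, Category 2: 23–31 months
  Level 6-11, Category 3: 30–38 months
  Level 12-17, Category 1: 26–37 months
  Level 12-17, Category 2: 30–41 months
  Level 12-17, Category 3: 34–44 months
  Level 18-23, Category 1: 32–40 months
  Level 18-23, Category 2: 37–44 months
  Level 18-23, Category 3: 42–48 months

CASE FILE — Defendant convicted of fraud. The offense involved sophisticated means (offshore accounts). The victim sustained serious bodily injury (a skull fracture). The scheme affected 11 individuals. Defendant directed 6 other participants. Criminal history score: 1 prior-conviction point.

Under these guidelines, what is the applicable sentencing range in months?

32-40 months

Base offense level for fraud: 16.
§1 applies (level before this adjustment is 16 ≥ 11, so +6): 16 + 6 = 22.
§2 applies: 22 + 3 = 25.
§3 applies (level before this adjustment is 25 ≥ 14, so +3): 25 + 3 = 28.
§4 applies: 28 + 4 = 32.
Level 32 exceeds the maximum of 23; capped at 23.
Final offense level: 23.
Criminal history: 1 prior point → Category 1 (0-2).
Level 23 falls in the 18-23 band.
Grid: Level 18-23 × Category 1 = 32-40 months.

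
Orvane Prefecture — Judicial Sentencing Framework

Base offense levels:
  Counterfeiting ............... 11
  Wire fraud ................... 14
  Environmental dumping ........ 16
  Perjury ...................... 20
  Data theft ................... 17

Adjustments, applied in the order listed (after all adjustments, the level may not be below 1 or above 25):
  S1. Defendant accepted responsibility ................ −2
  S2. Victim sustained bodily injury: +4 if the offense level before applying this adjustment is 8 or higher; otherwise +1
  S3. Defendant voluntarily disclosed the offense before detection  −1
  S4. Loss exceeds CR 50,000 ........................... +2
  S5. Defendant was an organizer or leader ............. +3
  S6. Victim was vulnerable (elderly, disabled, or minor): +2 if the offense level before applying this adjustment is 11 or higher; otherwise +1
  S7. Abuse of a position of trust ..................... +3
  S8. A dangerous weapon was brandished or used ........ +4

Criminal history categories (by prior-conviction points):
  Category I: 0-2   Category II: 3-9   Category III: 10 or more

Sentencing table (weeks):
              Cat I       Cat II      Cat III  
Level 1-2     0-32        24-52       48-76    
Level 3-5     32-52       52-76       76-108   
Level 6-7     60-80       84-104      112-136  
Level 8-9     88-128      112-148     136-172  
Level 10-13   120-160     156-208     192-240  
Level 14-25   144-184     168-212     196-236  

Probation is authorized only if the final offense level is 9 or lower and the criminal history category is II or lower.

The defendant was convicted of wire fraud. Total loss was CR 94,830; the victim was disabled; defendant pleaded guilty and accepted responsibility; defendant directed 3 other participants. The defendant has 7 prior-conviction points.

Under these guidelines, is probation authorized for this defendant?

Base offense level for wire fraud: 14.
S1 applies: 14 − 2 = 12.
S4 applies: 12 + 2 = 14.
S5 applies: 14 + 3 = 17.
S6 applies (level before this adjustment is 17 ≥ 11, so +2): 17 + 2 = 19.
S8 does not apply.
Final offense level: 19.
Criminal history: 7 prior points → Category II (3-9).
Level 19 falls in the 14-25 band.
Grid: Level 14-25 × Category II = 168-212 weeks.
Probation check: level 19 > 9 and category II ≤ II → not eligible.

No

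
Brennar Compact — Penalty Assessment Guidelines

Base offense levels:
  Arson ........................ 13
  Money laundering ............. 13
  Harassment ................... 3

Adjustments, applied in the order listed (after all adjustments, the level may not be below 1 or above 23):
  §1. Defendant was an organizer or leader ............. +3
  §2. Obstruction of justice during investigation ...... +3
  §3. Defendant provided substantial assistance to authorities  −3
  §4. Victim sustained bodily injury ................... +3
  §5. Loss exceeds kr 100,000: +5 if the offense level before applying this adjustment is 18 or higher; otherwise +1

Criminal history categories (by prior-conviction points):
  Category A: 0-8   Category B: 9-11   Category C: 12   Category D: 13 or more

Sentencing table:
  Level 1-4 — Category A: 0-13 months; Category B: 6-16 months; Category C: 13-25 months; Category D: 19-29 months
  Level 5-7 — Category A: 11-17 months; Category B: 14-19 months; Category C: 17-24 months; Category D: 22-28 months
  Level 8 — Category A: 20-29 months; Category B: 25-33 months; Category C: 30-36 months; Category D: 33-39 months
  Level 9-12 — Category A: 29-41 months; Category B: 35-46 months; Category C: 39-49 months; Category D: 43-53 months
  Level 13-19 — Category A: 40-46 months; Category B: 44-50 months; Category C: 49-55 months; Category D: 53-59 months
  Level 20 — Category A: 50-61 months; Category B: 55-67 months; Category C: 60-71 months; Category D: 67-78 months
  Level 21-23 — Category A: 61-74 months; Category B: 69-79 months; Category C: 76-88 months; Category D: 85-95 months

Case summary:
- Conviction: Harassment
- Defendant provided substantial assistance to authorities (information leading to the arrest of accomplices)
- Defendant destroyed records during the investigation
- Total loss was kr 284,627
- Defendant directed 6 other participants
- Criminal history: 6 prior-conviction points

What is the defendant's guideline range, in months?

11-17 months

Base offense level for harassment: 3.
§1 applies: 3 + 3 = 6.
§2 applies: 6 + 3 = 9.
§3 applies: 9 − 3 = 6.
§4 does not apply.
§5 applies (level before this adjustment is 6 < 18, so +1): 6 + 1 = 7.
Final offense level: 7.
Criminal history: 6 prior points → Category A (0-8).
Level 7 falls in the 5-7 band.
Grid: Level 5-7 × Category A = 11-17 months.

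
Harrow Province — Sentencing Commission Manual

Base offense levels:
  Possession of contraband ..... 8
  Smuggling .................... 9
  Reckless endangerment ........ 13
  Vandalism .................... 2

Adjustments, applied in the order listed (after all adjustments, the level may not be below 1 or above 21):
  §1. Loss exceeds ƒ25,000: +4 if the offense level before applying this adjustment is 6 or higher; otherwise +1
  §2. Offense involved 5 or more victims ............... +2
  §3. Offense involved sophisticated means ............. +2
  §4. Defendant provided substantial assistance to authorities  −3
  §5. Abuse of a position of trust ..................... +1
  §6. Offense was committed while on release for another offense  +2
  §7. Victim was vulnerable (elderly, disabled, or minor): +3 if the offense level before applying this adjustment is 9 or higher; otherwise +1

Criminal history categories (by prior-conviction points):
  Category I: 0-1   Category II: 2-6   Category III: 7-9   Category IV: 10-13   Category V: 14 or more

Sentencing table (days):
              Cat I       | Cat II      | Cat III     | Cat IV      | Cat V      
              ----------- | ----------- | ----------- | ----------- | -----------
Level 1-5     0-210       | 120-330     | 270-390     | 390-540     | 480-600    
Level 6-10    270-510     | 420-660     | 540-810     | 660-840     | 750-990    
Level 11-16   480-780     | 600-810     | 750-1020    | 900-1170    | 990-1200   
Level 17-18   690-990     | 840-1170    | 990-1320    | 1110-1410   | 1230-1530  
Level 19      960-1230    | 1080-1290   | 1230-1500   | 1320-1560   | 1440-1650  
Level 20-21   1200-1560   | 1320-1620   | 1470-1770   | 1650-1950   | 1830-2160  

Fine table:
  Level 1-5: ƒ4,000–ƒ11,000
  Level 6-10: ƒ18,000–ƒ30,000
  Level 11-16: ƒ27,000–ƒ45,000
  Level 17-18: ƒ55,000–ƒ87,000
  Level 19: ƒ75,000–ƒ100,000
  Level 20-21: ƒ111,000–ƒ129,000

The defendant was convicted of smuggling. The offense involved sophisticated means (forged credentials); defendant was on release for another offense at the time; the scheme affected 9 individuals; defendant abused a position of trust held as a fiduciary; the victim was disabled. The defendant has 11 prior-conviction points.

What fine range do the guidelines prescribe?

Base offense level for smuggling: 9.
§1 does not apply.
§2 applies: 9 + 2 = 11.
§3 applies: 11 + 2 = 13.
§5 applies: 13 + 1 = 14.
§6 applies: 14 + 2 = 16.
§7 applies (level before this adjustment is 16 ≥ 9, so +3): 16 + 3 = 19.
Final offense level: 19.
Level 19 falls in the 19 band.
Fine table: Level 19 → ƒ75,000–ƒ100,000.

ƒ75,000–ƒ100,000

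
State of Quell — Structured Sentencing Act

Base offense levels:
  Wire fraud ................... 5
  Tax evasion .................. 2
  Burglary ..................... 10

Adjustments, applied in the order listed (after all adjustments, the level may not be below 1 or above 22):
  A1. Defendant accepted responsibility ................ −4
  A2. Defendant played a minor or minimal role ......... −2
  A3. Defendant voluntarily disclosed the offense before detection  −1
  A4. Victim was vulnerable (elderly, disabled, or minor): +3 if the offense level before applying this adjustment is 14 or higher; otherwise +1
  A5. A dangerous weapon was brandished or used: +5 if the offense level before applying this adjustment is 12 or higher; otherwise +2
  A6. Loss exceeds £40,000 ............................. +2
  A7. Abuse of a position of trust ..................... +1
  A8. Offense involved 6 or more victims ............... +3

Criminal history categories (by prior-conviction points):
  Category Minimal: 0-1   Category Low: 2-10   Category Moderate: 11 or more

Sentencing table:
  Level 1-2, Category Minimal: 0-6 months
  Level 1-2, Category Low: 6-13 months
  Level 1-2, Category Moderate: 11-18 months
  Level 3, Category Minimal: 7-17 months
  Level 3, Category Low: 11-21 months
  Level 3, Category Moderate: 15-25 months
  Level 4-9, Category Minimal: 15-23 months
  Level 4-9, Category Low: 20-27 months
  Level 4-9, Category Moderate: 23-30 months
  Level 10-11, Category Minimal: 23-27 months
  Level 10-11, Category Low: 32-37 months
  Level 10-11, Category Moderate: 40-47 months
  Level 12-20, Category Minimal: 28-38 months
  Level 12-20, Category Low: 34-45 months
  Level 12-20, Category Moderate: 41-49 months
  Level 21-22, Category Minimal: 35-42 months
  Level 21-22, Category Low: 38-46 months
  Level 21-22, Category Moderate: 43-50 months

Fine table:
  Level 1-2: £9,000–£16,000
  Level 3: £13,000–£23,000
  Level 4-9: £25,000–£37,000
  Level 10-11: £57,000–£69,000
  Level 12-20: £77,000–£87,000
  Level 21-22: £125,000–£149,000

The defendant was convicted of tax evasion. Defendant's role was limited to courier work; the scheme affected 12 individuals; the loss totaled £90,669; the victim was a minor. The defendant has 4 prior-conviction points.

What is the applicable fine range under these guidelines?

£25,000–£37,000

Base offense level for tax evasion: 2.
A2 applies: 2 − 2 = 0.
A4 applies (level before this adjustment is 0 < 14, so +1): 0 + 1 = 1.
A6 applies: 1 + 2 = 3.
A8 applies: 3 + 3 = 6.
Final offense level: 6.
Level 6 falls in the 4-9 band.
Fine table: Level 4-9 → £25,000–£37,000.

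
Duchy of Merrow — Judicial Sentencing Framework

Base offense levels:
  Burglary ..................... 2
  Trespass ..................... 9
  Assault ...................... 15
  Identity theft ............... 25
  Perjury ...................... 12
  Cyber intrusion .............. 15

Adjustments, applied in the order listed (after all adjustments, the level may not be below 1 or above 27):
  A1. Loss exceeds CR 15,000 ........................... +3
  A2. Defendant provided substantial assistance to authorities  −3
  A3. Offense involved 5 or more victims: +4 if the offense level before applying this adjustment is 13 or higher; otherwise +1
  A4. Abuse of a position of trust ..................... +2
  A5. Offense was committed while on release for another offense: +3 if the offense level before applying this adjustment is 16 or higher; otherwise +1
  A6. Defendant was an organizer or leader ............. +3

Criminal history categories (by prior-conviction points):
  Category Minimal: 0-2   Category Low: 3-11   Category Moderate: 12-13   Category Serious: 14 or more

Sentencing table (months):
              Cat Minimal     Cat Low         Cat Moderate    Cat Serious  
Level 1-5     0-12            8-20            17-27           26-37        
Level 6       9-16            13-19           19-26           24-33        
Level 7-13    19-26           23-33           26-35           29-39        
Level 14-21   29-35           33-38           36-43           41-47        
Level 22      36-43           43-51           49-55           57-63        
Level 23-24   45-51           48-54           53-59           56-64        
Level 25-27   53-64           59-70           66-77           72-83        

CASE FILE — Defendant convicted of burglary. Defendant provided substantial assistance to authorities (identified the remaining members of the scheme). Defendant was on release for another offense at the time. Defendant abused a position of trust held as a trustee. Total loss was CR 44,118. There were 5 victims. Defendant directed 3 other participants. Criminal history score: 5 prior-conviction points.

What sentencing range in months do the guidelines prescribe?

23-33 months

Base offense level for burglary: 2.
A1 applies: 2 + 3 = 5.
A2 applies: 5 − 3 = 2.
A3 applies (level before this adjustment is 2 < 13, so +1): 2 + 1 = 3.
A4 applies: 3 + 2 = 5.
A5 applies (level before this adjustment is 5 < 16, so +1): 5 + 1 = 6.
A6 applies: 6 + 3 = 9.
Final offense level: 9.
Criminal history: 5 prior points → Category Low (3-11).
Level 9 falls in the 7-13 band.
Grid: Level 7-13 × Category Low = 23-33 months.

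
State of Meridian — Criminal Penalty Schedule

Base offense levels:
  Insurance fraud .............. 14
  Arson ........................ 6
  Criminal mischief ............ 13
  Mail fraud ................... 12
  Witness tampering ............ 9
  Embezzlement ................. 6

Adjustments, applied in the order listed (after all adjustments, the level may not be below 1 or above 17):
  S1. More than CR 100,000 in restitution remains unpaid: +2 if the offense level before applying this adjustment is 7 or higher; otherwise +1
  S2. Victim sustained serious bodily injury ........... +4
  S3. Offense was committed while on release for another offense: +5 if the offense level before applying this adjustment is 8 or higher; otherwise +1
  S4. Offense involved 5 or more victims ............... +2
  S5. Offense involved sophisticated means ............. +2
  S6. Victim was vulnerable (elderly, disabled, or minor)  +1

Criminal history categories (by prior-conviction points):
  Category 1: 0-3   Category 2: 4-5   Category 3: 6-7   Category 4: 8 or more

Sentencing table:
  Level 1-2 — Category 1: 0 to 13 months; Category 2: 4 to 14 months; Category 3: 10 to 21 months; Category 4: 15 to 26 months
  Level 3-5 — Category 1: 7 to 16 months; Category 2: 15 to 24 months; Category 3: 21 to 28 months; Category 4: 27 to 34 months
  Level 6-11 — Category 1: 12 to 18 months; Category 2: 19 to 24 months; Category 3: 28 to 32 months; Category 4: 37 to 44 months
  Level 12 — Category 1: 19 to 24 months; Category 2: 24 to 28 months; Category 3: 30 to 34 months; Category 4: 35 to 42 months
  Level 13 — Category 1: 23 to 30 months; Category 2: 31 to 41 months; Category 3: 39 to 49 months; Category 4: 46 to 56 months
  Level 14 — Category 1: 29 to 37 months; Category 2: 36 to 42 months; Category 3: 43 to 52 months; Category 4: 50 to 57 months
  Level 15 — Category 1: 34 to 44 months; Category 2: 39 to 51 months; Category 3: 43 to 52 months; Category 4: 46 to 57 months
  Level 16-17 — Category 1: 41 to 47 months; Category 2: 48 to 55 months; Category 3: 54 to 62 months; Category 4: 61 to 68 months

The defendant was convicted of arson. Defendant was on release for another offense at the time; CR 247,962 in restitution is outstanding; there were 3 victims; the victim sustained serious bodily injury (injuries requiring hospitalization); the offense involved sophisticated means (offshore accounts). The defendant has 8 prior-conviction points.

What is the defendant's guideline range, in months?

Base offense level for arson: 6.
S1 applies (level before this adjustment is 6 < 7, so +1): 6 + 1 = 7.
S2 applies: 7 + 4 = 11.
S3 applies (level before this adjustment is 11 ≥ 8, so +5): 11 + 5 = 16.
S5 applies: 16 + 2 = 18.
S6 does not apply.
Level 18 exceeds the maximum of 17; capped at 17.
Final offense level: 17.
Criminal history: 8 prior points → Category 4 (8+).
Level 17 falls in the 16-17 band.
Grid: Level 16-17 × Category 4 = 61-68 months.

61-68 months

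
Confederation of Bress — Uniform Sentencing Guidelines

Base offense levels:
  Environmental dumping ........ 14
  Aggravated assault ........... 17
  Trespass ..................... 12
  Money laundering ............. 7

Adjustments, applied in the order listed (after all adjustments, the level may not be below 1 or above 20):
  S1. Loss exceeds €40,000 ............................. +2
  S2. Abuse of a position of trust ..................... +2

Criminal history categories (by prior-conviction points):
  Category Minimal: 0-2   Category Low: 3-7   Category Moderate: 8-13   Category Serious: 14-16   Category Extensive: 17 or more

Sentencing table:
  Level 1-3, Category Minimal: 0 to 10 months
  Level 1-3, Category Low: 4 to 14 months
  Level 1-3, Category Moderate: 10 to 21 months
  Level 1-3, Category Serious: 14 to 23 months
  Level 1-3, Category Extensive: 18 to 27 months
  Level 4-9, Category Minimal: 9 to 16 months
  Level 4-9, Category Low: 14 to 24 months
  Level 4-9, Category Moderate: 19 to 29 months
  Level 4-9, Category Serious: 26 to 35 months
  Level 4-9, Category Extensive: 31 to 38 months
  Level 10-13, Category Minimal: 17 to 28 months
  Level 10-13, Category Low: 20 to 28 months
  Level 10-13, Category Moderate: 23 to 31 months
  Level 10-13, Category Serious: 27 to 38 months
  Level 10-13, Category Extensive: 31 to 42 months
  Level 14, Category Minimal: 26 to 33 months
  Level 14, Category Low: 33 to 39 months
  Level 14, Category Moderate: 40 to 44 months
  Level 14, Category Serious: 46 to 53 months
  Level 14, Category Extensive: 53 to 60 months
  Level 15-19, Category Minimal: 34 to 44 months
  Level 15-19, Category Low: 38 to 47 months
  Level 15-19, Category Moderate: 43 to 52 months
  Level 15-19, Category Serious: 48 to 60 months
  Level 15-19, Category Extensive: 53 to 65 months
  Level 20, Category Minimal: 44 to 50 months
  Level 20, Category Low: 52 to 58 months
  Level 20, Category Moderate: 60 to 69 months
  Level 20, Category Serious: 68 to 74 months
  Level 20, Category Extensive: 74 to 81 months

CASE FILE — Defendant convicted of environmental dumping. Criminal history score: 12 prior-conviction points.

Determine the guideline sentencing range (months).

Base offense level for environmental dumping: 14.
Final offense level: 14.
Criminal history: 12 prior points → Category Moderate (8-13).
Level 14 falls in the 14 band.
Grid: Level 14 × Category Moderate = 40-44 months.

40-44 months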